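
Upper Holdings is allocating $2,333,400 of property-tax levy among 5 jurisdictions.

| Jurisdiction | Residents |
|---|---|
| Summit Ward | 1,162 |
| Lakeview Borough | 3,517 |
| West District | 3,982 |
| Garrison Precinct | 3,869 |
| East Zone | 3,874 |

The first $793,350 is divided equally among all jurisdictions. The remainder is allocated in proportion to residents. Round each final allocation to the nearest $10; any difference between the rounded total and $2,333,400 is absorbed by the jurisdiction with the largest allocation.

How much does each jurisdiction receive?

First tranche $793,350 split equally: $158,670 each.
Remainder $1,540,050 by residents (total 16,404): Summit Ward 109,091.57 → $109,090; Lakeview Borough 330,185.07 → $330,190; West District 373,840.47 → $373,840; Garrison Precinct 363,231.74 → $363,230; East Zone 363,701.15 → $363,700.
Totals: Summit Ward $158,670 + $109,090 = $267,760; Lakeview Borough $158,670 + $330,190 = $488,860; West District $158,670 + $373,840 = $532,510; Garrison Precinct $158,670 + $363,230 = $521,900; East Zone $158,670 + $363,700 = $522,370.

Summit Ward: $267,760; Lakeview Borough: $488,860; West District: $532,510; Garrison Precinct: $521,900; East Zone: $522,370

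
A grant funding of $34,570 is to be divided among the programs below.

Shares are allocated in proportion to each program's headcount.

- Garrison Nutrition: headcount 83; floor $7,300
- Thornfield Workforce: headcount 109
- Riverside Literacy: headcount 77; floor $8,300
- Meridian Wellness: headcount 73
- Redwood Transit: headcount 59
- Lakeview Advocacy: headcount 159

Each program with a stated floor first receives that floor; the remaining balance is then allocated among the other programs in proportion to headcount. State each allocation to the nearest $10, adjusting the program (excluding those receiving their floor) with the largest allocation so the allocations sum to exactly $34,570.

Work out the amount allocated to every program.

Minimums first: Garrison Nutrition $7,300; Riverside Literacy $8,300. Balance $18,970.
Balance split over remaining headcount 400: Thornfield Workforce 5,169.32 → $5,170; Meridian Wellness 3,462.03 → $3,460; Redwood Transit 2,798.07 → $2,800; Lakeview Advocacy 7,540.57 → $7,540.

Garrison Nutrition: $7,300 · Thornfield Workforce: $5,170 · Riverside Literacy: $8,300 · Meridian Wellness: $3,460 · Redwood Transit: $2,800 · Lakeview Advocacy: $7,540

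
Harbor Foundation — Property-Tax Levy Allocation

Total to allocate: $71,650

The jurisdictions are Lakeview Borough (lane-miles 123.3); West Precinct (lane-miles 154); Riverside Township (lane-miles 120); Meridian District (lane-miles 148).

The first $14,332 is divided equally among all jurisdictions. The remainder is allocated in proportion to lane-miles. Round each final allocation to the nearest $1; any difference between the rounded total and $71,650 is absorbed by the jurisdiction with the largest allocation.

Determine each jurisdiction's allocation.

Lakeview Borough: $16,543 · West Precinct: $19,770 · Riverside Township: $16,197 · Meridian District: $19,140

Equal tier: $14,332 ÷ 4 = $3,583 apiece.
Remainder $57,318 by lane-miles (total 545.3): Lakeview Borough 12,960.41 → $12,960; West Precinct 16,187.37 → $16,187; Riverside Township 12,613.53 → $12,614; Meridian District 15,556.69 → $15,557.
Totals: Lakeview Borough $3,583 + $12,960 = $16,543; West Precinct $3,583 + $16,187 = $19,770; Riverside Township $3,583 + $12,614 = $16,197; Meridian District $3,583 + $15,557 = $19,140.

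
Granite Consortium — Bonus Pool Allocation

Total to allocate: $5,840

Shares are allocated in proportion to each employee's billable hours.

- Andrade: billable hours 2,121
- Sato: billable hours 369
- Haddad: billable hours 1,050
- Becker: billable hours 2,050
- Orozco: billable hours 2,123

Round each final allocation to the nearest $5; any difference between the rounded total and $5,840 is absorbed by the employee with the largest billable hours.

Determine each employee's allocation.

Total billable hours = 2,121 + 369 + 1,050 + 2,050 + 2,123 = 7,713.
Pro-rata amounts: Andrade 1,605.94; Sato 279.39; Haddad 795.02; Becker 1,552.18; Orozco 1,607.46.
Rounded to nearest $5: Andrade $1,605; Sato $280; Haddad $795; Becker $1,550; Orozco $1,605. Sum = $5,835.
Difference $5,840 − $5,835 = +$5 applied to largest billable hours (Orozco): Orozco becomes $1,610.

Andrade: $1,605 | Sato: $280 | Haddad: $795 | Becker: $1,550 | Orozco: $1,610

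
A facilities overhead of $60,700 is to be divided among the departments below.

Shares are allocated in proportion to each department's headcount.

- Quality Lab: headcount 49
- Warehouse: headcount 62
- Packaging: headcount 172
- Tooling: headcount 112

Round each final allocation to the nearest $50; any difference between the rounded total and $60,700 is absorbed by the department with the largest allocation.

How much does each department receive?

Quality Lab: $7,550; Warehouse: $9,550; Packaging: $26,400; Tooling: $17,200

Combined headcount = 395.
Raw shares: Quality Lab 49/395 × $60,700 = 7,529.87; Warehouse 62/395 × $60,700 = 9,527.59; Packaging 172/395 × $60,700 = 26,431.39; Tooling 112/395 × $60,700 = 17,211.14.
After rounding ($50): Quality Lab $7,550; Warehouse $9,550; Packaging $26,450; Tooling $17,200. Sum = $60,750.
Difference $60,700 − $60,750 = −$50 applied to largest allocation (Packaging): Packaging becomes $26,400.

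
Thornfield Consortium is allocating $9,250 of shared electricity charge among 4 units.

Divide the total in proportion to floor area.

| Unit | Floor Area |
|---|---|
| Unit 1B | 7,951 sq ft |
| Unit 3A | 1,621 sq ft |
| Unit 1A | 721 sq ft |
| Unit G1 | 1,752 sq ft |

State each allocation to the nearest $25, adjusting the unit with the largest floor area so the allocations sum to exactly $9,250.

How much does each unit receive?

Unit 1B: $6,100; Unit 3A: $1,250; Unit 1A: $550; Unit G1: $1,350

Sum of floor area: 7,951 + 1,621 + 721 + 1,752 = 12,045.
Unrounded shares: Unit 1B 6,106.00; Unit 3A 1,244.85; Unit 1A 553.69; Unit G1 1,345.45.
After rounding ($25): Unit 1B $6,100; Unit 3A $1,250; Unit 1A $550; Unit G1 $1,350. Sum = $9,250.
No rounding difference to absorb.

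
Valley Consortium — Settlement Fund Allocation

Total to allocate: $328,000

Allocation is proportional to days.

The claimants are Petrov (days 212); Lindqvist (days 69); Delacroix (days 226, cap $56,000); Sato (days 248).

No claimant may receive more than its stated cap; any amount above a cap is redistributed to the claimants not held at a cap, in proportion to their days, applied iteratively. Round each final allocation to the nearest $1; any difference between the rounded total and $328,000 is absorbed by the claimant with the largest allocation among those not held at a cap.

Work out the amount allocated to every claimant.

Petrov: $109,006 | Lindqvist: $35,478 | Delacroix: $56,000 | Sato: $127,516

Total days = 755.
Unconstrained shares: Petrov 92,100.66; Lindqvist 29,976.16; Delacroix 98,182.78; Sato 107,740.40.
Held at cap: Delacroix ($56,000); residual $272,000 reallocated over remaining days 529.
Shares after redistribution: Petrov 109,005.67 → $109,006; Lindqvist 35,478.26 → $35,478; Sato 127,516.07 → $127,516.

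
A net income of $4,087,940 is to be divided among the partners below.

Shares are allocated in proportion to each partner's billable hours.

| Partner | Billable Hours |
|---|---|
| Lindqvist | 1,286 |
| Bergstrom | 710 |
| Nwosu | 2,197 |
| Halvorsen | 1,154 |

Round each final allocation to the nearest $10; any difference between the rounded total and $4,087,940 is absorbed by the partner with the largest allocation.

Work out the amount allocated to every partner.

Combined billable hours = 5,347.
Pro-rata amounts: Lindqvist 1,286/5,347 × $4,087,940 = 983,185.12; Bergstrom 710/5,347 × $4,087,940 = 542,816.05; Nwosu 2,197/5,347 × $4,087,940 = 1,679,671.63; Halvorsen 1,154/5,347 × $4,087,940 = 882,267.21.
Rounded to nearest $10: Lindqvist $983,190; Bergstrom $542,820; Nwosu $1,679,670; Halvorsen $882,270. Sum = $4,087,950.
Difference $4,087,940 − $4,087,950 = −$10 applied to largest allocation (Nwosu): Nwosu becomes $1,679,660.

Lindqvist: $983,190 · Bergstrom: $542,820 · Nwosu: $1,679,660 · Halvorsen: $882,270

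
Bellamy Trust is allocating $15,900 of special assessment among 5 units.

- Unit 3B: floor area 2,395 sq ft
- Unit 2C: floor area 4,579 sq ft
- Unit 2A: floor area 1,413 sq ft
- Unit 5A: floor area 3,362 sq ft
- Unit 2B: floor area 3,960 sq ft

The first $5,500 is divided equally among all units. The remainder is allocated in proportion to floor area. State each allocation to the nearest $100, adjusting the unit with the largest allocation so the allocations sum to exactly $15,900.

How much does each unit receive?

Unit 3B: $2,700; Unit 2C: $4,200; Unit 2A: $2,000; Unit 5A: $3,300; Unit 2B: $3,700

Equal tier: $5,500 ÷ 5 = $1,100 apiece.
Remainder $10,400 by floor area (total 15,709): Unit 3B 1,585.59 → $1,600; Unit 2C 3,031.49 → $3,000; Unit 2A 935.46 → $900; Unit 5A 2,225.78 → $2,200; Unit 2B 2,621.68 → $2,600.
Rounding difference +$100 on remainder applied to Unit 2C.
Totals: Unit 3B $1,100 + $1,600 = $2,700; Unit 2C $1,100 + $3,100 = $4,200; Unit 2A $1,100 + $900 = $2,000; Unit 5A $1,100 + $2,200 = $3,300; Unit 2B $1,100 + $2,600 = $3,700.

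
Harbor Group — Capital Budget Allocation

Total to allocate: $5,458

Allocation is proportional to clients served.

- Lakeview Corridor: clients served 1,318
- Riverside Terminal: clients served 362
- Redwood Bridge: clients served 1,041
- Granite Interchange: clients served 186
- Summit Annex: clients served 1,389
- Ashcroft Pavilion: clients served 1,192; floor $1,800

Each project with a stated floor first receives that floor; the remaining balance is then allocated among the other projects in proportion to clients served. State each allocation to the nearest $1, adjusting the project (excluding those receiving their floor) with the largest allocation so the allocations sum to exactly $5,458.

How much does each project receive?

Fund the minimums — Ashcroft Pavilion $1,800. Balance $3,658.
Balance split over remaining clients served 4,296: Lakeview Corridor 1,122.26 → $1,122; Riverside Terminal 308.24 → $308; Redwood Bridge 886.40 → $886; Granite Interchange 158.38 → $158; Summit Annex 1,182.72 → $1,183.
Rounding difference +$1 applied to Summit Annex → $1,184.

Lakeview Corridor: $1,122; Riverside Terminal: $308; Redwood Bridge: $886; Granite Interchange: $158; Summit Annex: $1,184; Ashcroft Pavilion: $1,800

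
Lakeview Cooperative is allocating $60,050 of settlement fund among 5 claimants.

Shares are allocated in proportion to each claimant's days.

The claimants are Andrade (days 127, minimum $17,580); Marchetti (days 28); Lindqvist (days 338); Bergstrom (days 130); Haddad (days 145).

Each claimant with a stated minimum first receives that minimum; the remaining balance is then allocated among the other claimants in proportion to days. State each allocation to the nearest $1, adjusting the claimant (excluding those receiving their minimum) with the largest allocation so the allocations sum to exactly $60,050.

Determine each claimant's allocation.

Fund the minimums — Andrade $17,580. Balance $42,470.
Balance split over remaining days 641: Marchetti 1,855.16 → $1,855; Lindqvist 22,394.48 → $22,394; Bergstrom 8,613.26 → $8,613; Haddad 9,607.10 → $9,607.
Rounding difference +$1 applied to Lindqvist → $22,395.

Andrade: $17,580; Marchetti: $1,855; Lindqvist: $22,395; Bergstrom: $8,613; Haddad: $9,607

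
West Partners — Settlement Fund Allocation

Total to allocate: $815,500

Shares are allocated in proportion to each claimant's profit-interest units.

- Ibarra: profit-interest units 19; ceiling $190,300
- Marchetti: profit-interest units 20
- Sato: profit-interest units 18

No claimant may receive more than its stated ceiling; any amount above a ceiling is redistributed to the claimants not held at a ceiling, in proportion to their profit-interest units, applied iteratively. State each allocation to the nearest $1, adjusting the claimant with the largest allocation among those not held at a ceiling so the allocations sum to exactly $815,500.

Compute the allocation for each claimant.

Ibarra: $190,300 | Marchetti: $329,053 | Sato: $296,147

Total profit-interest units = 57.
Pro-rata shares before constraints: Ibarra 271,833.33; Marchetti 286,140.35; Sato 257,526.32.
Capped: Ibarra ($190,300); remaining pool $625,200 reallocated over remaining profit-interest units 38.
Shares after redistribution: Marchetti 329,052.63 → $329,053; Sato 296,147.37 → $296,147.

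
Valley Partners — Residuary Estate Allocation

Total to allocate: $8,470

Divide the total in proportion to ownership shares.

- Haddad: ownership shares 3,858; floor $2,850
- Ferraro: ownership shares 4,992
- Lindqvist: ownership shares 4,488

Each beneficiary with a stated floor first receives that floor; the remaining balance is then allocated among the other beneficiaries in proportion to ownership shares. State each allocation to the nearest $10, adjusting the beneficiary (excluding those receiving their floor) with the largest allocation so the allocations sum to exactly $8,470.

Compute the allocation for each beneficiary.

Haddad: $2,850 | Ferraro: $2,960 | Lindqvist: $2,660

Minimums first: Haddad $2,850. Balance $5,620.
Balance split over remaining ownership shares 9,480: Ferraro 2,959.39 → $2,960; Lindqvist 2,660.61 → $2,660.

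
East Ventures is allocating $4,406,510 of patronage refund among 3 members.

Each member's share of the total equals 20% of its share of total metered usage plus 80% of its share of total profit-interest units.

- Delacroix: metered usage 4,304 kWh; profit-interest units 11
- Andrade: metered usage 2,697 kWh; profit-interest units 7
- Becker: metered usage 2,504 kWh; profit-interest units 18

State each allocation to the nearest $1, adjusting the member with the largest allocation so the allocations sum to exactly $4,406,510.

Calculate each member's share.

Totals — metered usage 9,505, profit-interest units 36.
Blended shares (20% metered usage + 80% profit-interest units): Delacroix 0.3350; Andrade 0.2123; Becker 0.4527.
Pro-rata amounts: Delacroix 1,476,213.04; Andrade 935,522.497; Becker 1,994,774.46.
At nearest $1: Delacroix $1,476,213; Andrade $935,522; Becker $1,994,774. Sum = $4,406,509.
Difference $4,406,510 − $4,406,509 = +$1 applied to largest allocation (Becker): Becker becomes $1,994,775.

Delacroix: $1,476,213; Andrade: $935,522; Becker: $1,994,775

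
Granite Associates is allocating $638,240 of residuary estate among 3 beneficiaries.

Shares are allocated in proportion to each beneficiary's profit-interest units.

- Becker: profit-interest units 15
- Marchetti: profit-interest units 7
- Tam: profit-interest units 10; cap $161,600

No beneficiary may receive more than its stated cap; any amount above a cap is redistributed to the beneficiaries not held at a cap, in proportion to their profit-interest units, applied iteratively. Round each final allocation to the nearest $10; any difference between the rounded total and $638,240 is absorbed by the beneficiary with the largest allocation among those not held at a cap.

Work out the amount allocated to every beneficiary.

Combined profit-interest units = 32.
Unconstrained shares: Becker 299,175.00; Marchetti 139,615.00; Tam 199,450.00.
Capped: Tam ($161,600); balance $476,640 reallocated over remaining profit-interest units 22.
Redistributed shares: Becker 324,981.82 → $324,980; Marchetti 151,658.18 → $151,660.

Becker: $324,980; Marchetti: $151,660; Tam: $161,600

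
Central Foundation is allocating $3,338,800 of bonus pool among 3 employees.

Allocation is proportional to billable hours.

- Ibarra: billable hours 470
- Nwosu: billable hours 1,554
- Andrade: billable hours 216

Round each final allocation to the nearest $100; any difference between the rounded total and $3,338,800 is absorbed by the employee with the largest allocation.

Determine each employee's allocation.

Ibarra: $700,600; Nwosu: $2,316,200; Andrade: $322,000

Sum of billable hours: 2,240.
Proportional shares: Ibarra 470/2,240 × $3,338,800 = 700,551.79; Nwosu 1,554/2,240 × $3,338,800 = 2,316,292.50; Andrade 216/2,240 × $3,338,800 = 321,955.71.
Rounded to nearest $100: Ibarra $700,600; Nwosu $2,316,300; Andrade $322,000. Sum = $3,338,900.
Difference $3,338,800 − $3,338,900 = −$100 applied to largest allocation (Nwosu): Nwosu becomes $2,316,200.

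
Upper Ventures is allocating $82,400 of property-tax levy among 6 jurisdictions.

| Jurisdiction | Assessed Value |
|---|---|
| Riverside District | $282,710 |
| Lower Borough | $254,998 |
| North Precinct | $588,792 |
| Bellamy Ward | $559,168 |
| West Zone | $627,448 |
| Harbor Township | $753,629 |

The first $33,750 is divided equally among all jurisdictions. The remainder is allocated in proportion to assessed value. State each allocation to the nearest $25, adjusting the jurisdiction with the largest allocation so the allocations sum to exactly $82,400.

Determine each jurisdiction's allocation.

Riverside District: $10,100 | Lower Borough: $9,675 | North Precinct: $14,975 | Bellamy Ward: $14,500 | West Zone: $15,575 | Harbor Township: $17,575

First tranche $33,750 split equally: $5,625 each.
Remainder $48,650 by assessed value (total 3,066,745): Riverside District 4,484.83 → $4,475; Lower Borough 4,045.22 → $4,050; North Precinct 9,340.43 → $9,350; Bellamy Ward 8,870.49 → $8,875; West Zone 9,953.66 → $9,950; Harbor Township 11,955.36 → $11,950.
Totals: Riverside District $5,625 + $4,475 = $10,100; Lower Borough $5,625 + $4,050 = $9,675; North Precinct $5,625 + $9,350 = $14,975; Bellamy Ward $5,625 + $8,875 = $14,500; West Zone $5,625 + $9,950 = $15,575; Harbor Township $5,625 + $11,950 = $17,575.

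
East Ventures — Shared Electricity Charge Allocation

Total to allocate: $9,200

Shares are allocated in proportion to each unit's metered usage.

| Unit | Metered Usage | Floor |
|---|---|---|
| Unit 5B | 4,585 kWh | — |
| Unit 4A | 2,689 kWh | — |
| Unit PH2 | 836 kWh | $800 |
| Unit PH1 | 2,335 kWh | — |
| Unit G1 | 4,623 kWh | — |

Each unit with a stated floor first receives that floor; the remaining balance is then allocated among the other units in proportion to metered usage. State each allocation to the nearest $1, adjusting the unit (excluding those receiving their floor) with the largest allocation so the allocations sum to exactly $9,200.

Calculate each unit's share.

Fund the minimums — Unit PH2 $800. Balance $8,400.
Balance split over remaining metered usage 14,232: Unit 5B 2,706.16 → $2,706; Unit 4A 1,587.10 → $1,587; Unit PH1 1,378.16 → $1,378; Unit G1 2,728.58 → $2,729.

Unit 5B: $2,706; Unit 4A: $1,587; Unit PH2: $800; Unit PH1: $1,378; Unit G1: $2,729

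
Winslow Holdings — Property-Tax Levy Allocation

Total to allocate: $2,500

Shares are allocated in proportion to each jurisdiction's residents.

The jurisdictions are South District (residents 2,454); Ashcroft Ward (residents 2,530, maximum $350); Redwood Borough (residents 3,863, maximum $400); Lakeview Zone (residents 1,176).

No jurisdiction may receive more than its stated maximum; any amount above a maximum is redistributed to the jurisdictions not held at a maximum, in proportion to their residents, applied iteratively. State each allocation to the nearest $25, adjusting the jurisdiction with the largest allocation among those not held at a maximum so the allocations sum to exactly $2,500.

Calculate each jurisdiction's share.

South District: $1,175; Ashcroft Ward: $350; Redwood Borough: $400; Lakeview Zone: $575

Residents total: 10,023.
Pro-rata shares before constraints: South District 612.09; Ashcroft Ward 631.05; Redwood Borough 963.53; Lakeview Zone 293.33.
Capped: Ashcroft Ward ($350), Redwood Borough ($400); remaining pool $1,750 reallocated over remaining residents 3,630.
Remaining shares: South District 1,183.06 → $1,175; Lakeview Zone 566.94 → $575.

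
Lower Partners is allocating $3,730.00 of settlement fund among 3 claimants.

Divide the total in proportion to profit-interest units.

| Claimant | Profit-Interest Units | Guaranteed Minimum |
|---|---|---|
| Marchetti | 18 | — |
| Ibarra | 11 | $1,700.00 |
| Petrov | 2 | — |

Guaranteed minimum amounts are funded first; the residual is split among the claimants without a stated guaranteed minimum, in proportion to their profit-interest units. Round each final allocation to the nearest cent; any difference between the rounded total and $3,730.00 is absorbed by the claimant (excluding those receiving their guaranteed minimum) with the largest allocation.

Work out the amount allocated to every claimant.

Marchetti: $1,827.00; Ibarra: $1,700.00; Petrov: $203.00

Guaranteed amounts: Ibarra $1,700.00. Balance $2,030.00.
Balance split over remaining profit-interest units 20: Marchetti 1,827.0000 → $1,827.00; Petrov 203.0000 → $203.00.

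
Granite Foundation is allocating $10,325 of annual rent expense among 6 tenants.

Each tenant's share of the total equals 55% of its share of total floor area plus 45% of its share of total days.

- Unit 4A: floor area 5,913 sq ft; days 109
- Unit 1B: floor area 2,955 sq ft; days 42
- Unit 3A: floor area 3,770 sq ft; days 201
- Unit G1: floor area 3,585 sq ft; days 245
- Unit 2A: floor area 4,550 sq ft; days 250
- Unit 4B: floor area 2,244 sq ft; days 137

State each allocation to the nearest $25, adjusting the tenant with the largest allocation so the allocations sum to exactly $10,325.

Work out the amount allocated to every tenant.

Floor area total 23,017; days total 984.
Blended shares (55% floor area + 45% days): Unit 4A 0.1911; Unit 1B 0.0898; Unit 3A 0.1820; Unit G1 0.1977; Unit 2A 0.2231; Unit 4B 0.1163.
Unrounded shares: Unit 4A 1,973.53; Unit 1B 927.37; Unit 3A 1,879.22; Unit G1 2,041.33; Unit 2A 2,303.02; Unit 4B 1,200.53.
Rounded to nearest $25: Unit 4A $1,975; Unit 1B $925; Unit 3A $1,875; Unit G1 $2,050; Unit 2A $2,300; Unit 4B $1,200. Sum = $10,325.
Sum already equals the total — no adjustment.

Unit 4A: $1,975; Unit 1B: $925; Unit 3A: $1,875; Unit G1: $2,050; Unit 2A: $2,300; Unit 4B: $1,200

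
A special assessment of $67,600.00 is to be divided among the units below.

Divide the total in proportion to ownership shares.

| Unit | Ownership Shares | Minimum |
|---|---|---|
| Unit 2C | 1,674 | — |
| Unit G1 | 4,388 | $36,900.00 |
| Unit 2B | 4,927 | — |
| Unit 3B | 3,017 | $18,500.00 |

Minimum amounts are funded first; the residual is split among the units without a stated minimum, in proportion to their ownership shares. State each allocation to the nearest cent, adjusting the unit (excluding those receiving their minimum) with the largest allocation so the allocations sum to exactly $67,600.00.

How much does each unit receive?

Unit 2C: $3,093.89 | Unit G1: $36,900.00 | Unit 2B: $9,106.11 | Unit 3B: $18,500.00

Guaranteed amounts: Unit G1 $36,900.00; Unit 3B $18,500.00. Balance $12,200.00.
Balance split over remaining ownership shares 6,601: Unit 2C 3,093.8949 → $3,093.89; Unit 2B 9,106.1051 → $9,106.11.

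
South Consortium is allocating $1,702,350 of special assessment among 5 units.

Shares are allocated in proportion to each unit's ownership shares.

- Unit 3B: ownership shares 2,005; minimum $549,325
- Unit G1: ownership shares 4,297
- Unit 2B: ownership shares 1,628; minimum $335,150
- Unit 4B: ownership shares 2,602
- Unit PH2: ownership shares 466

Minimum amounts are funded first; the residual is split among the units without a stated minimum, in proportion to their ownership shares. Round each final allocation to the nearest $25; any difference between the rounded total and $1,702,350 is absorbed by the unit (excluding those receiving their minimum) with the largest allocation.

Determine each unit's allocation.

Fund the minimums — Unit 3B $549,325; Unit 2B $335,150. Residual $817,875.
Residual split over remaining ownership shares 7,365: Unit G1 477,177.04 → $477,175; Unit 4B 288,949.19 → $288,950; Unit PH2 51,748.78 → $51,750.

Unit 3B: $549,325 · Unit G1: $477,175 · Unit 2B: $335,150 · Unit 4B: $288,950 · Unit PH2: $51,750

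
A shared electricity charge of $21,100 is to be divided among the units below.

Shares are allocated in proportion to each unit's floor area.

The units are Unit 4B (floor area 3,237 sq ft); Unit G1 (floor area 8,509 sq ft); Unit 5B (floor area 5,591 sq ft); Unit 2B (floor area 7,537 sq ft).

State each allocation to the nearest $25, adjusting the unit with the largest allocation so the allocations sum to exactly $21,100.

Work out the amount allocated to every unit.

Floor area total: 24,874.
Pro-rata amounts: Unit 4B 3,237/24,874 × $21,100 = 2,745.87; Unit G1 8,509/24,874 × $21,100 = 7,217.97; Unit 5B 5,591/24,874 × $21,100 = 4,742.71; Unit 2B 7,537/24,874 × $21,100 = 6,393.45.
At nearest $25: Unit 4B $2,750; Unit G1 $7,225; Unit 5B $4,750; Unit 2B $6,400. Sum = $21,125.
Difference $21,100 − $21,125 = −$25 applied to largest allocation (Unit G1): Unit G1 becomes $7,200.

Unit 4B: $2,750 · Unit G1: $7,200 · Unit 5B: $4,750 · Unit 2B: $6,400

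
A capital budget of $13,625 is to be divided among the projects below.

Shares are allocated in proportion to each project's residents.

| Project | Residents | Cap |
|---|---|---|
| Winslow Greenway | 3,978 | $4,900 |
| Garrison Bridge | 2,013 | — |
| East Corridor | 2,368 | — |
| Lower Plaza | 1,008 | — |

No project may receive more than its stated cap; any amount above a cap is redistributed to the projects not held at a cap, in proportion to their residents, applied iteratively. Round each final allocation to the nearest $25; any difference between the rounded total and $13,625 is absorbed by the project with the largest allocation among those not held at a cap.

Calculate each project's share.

Sum of residents: 9,367.
Proportional shares (ignoring caps): Winslow Greenway 5,786.30; Garrison Bridge 2,928.06; East Corridor 3,444.43; Lower Plaza 1,466.21.
Held at cap: Winslow Greenway ($4,900); balance $8,725 reallocated over remaining residents 5,389.
Remaining shares: Garrison Bridge 3,259.13 → $3,250; East Corridor 3,833.88 → $3,825; Lower Plaza 1,631.99 → $1,625.
Rounding difference +$25 applied to East Corridor → $3,850.

Winslow Greenway: $4,900; Garrison Bridge: $3,250; East Corridor: $3,850; Lower Plaza: $1,625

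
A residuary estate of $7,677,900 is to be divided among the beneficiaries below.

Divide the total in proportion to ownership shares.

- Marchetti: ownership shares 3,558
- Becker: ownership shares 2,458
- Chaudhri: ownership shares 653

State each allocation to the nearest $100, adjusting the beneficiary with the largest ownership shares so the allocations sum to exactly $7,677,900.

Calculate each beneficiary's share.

Marchetti: $4,096,200 · Becker: $2,829,900 · Chaudhri: $751,800

Total ownership shares = 6,669.
Raw shares: Marchetti 3,558/6,669 × $7,677,900 = 4,096,261.54; Becker 2,458/6,669 × $7,677,900 = 2,829,851.28; Chaudhri 653/6,669 × $7,677,900 = 751,787.18.
At nearest $100: Marchetti $4,096,300; Becker $2,829,900; Chaudhri $751,800. Sum = $7,678,000.
Difference $7,677,900 − $7,678,000 = −$100 applied to largest ownership shares (Marchetti): Marchetti becomes $4,096,200.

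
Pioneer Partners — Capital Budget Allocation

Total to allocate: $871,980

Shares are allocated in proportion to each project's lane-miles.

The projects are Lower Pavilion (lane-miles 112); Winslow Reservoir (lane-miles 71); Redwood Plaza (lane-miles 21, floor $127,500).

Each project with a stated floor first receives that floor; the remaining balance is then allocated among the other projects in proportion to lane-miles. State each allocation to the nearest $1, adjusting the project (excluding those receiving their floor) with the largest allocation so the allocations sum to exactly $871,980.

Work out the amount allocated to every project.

Fund the minimums — Redwood Plaza $127,500. Remaining pool $744,480.
Remaining pool split over remaining lane-miles 183: Lower Pavilion 455,638.03 → $455,638; Winslow Reservoir 288,841.97 → $288,842.

Lower Pavilion: $455,638 · Winslow Reservoir: $288,842 · Redwood Plaza: $127,500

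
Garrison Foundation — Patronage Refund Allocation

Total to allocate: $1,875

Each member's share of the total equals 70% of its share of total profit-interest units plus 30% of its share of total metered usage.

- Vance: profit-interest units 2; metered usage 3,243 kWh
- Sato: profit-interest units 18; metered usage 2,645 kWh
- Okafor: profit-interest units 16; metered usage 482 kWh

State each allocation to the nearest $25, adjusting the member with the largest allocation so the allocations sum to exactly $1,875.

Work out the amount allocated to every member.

Profit-interest units total 36; metered usage total 6,370.
Combined weights (70% profit-interest units + 30% metered usage): Vance 0.1916; Sato 0.4746; Okafor 0.3338.
Proportional shares: Vance 359.29; Sato 889.82; Okafor 625.90.
Rounded to nearest $25: Vance $350; Sato $900; Okafor $625. Sum = $1,875.
No rounding difference to absorb.

Vance: $350; Sato: $900; Okafor: $625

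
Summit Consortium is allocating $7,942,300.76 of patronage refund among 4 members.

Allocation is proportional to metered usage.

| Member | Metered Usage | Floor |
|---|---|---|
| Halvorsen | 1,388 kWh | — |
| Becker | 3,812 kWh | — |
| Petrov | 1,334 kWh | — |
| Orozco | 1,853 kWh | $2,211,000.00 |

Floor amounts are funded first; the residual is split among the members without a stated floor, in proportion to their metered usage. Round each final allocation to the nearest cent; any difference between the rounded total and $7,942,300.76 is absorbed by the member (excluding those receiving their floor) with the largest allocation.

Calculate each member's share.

Minimums first: Orozco $2,211,000.00. Remaining pool $5,731,300.76.
Remaining pool split over remaining metered usage 6,534: Halvorsen 1,217,484.7651 → $1,217,484.77; Becker 3,343,697.3519 → $3,343,697.35; Petrov 1,170,118.6431 → $1,170,118.64.

Halvorsen: $1,217,484.77; Becker: $3,343,697.35; Petrov: $1,170,118.64; Orozco: $2,211,000.00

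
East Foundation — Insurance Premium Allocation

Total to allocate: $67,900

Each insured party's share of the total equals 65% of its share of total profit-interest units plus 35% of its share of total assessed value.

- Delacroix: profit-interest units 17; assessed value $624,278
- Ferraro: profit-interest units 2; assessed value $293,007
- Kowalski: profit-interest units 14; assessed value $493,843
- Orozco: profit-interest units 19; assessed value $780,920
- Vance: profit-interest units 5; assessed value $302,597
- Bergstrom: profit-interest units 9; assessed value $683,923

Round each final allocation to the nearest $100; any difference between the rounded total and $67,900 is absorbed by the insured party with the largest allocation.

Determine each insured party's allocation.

Totals — profit-interest units 66, assessed value 3,178,568.
Combined weights (65% profit-interest units + 35% assessed value): Delacroix 0.2362; Ferraro 0.0520; Kowalski 0.1923; Orozco 0.2731; Vance 0.0826; Bergstrom 0.1639.
Unrounded shares: Delacroix 16,035.61; Ferraro 3,528.13; Kowalski 13,054.25; Orozco 18,544.19; Vance 5,605.97; Bergstrom 11,131.85.
At nearest $100: Delacroix $16,000; Ferraro $3,500; Kowalski $13,100; Orozco $18,500; Vance $5,600; Bergstrom $11,100. Sum = $67,800.
Difference $67,900 − $67,800 = +$100 applied to largest allocation (Orozco): Orozco becomes $18,600.

Delacroix: $16,000; Ferraro: $3,500; Kowalski: $13,100; Orozco: $18,600; Vance: $5,600; Bergstrom: $11,100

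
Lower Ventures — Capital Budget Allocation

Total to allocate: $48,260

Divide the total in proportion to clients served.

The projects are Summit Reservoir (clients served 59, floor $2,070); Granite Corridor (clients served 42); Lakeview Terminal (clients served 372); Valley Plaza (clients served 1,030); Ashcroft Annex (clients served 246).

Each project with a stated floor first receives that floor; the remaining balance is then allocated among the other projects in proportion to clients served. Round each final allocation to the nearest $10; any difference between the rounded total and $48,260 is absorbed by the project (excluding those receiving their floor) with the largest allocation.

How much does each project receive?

Guaranteed amounts: Summit Reservoir $2,070. Residual $46,190.
Residual split over remaining clients served 1,690: Granite Corridor 1,147.92 → $1,150; Lakeview Terminal 10,167.27 → $10,170; Valley Plaza 28,151.30 → $28,150; Ashcroft Annex 6,723.51 → $6,720.

Summit Reservoir: $2,070 · Granite Corridor: $1,150 · Lakeview Terminal: $10,170 · Valley Plaza: $28,150 · Ashcroft Annex: $6,720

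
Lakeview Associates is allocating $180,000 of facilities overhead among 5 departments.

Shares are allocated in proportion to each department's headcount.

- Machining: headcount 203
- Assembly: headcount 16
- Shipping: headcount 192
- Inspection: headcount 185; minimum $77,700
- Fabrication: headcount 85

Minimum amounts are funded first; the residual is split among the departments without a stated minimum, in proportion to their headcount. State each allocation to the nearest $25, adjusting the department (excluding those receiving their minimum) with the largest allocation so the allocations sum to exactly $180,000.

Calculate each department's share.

Machining: $41,875 · Assembly: $3,300 · Shipping: $39,600 · Inspection: $77,700 · Fabrication: $17,525

Fund the minimums — Inspection $77,700. Residual $102,300.
Residual split over remaining headcount 496: Machining 41,868.75 → $41,875; Assembly 3,300.00 → $3,300; Shipping 39,600.00 → $39,600; Fabrication 17,531.25 → $17,525.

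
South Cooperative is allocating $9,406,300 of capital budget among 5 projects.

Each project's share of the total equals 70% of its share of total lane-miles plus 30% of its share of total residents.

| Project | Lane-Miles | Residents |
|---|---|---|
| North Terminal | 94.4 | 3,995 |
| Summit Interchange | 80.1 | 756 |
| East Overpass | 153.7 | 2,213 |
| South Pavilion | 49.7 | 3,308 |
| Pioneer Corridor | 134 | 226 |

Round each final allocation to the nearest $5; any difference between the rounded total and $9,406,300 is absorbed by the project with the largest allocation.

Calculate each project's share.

Lane-miles total 511.9; residents total 10,498.
Combined weights (70% lane-miles + 30% residents): North Terminal 0.2433; Summit Interchange 0.1311; East Overpass 0.2734; South Pavilion 0.1625; Pioneer Corridor 0.1897.
Pro-rata amounts: North Terminal 2,288,104.25; Summit Interchange 1,233,516.10; East Overpass 2,571,855.37; South Pavilion 1,528,474.69; Pioneer Corridor 1,784,349.59.
At nearest $5: North Terminal $2,288,105; Summit Interchange $1,233,515; East Overpass $2,571,855; South Pavilion $1,528,475; Pioneer Corridor $1,784,350. Sum = $9,406,300.
Sum already equals the total — no adjustment.

North Terminal: $2,288,105 | Summit Interchange: $1,233,515 | East Overpass: $2,571,855 | South Pavilion: $1,528,475 | Pioneer Corridor: $1,784,350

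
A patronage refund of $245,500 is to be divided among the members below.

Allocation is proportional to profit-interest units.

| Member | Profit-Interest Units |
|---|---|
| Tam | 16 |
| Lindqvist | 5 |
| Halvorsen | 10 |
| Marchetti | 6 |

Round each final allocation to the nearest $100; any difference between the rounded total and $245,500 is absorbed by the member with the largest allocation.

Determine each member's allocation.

Sum of profit-interest units: 37.
Pro-rata amounts: Tam 16/37 × $245,500 = 106,162.16; Lindqvist 5/37 × $245,500 = 33,175.68; Halvorsen 10/37 × $245,500 = 66,351.35; Marchetti 6/37 × $245,500 = 39,810.81.
After rounding ($100): Tam $106,200; Lindqvist $33,200; Halvorsen $66,400; Marchetti $39,800. Sum = $245,600.
Difference $245,500 − $245,600 = −$100 applied to largest allocation (Tam): Tam becomes $106,100.

Tam: $106,100 | Lindqvist: $33,200 | Halvorsen: $66,400 | Marchetti: $39,800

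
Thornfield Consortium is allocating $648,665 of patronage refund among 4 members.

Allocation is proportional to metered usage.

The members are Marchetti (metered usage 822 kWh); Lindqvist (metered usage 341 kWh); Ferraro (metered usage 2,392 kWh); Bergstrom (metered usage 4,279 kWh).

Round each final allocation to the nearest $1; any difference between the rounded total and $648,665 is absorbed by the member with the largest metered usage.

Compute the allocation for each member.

Marchetti: $68,063; Lindqvist: $28,235; Ferraro: $198,061; Bergstrom: $354,306

Metered usage total: 7,834.
Raw shares: Marchetti 822/7,834 × $648,665 = 68,062.63; Lindqvist 341/7,834 × $648,665 = 28,235.23; Ferraro 2,392/7,834 × $648,665 = 198,060.59; Bergstrom 4,279/7,834 × $648,665 = 354,306.55.
At nearest $1: Marchetti $68,063; Lindqvist $28,235; Ferraro $198,061; Bergstrom $354,307. Sum = $648,666.
Difference $648,665 − $648,666 = −$1 applied to largest metered usage (Bergstrom): Bergstrom becomes $354,306.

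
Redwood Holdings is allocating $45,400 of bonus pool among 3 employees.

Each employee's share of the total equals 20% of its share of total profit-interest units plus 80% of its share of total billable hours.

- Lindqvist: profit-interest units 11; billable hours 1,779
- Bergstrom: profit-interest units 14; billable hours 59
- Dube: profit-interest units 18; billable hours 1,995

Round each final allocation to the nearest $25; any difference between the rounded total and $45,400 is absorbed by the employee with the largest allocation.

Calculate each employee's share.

Lindqvist: $19,175 · Bergstrom: $3,525 · Dube: $22,700

Totals — profit-interest units 43, billable hours 3,833.
Blended shares (20% profit-interest units + 80% billable hours): Lindqvist 0.4225; Bergstrom 0.0774; Dube 0.5001.
Raw shares: Lindqvist 19,179.89; Bergstrom 3,515.34; Dube 22,704.77.
Rounded to nearest $25: Lindqvist $19,175; Bergstrom $3,525; Dube $22,700. Sum = $45,400.
Rounded total matches; no reconciliation needed.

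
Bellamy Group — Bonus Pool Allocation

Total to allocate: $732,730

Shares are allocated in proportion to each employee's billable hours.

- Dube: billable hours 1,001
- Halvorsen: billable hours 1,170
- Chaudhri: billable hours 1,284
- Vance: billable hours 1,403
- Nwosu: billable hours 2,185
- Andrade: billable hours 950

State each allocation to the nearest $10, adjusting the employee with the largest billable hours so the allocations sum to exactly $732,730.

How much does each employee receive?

Billable hours total: 7,993.
Proportional shares: Dube 1,001/7,993 × $732,730 = 91,763.13; Halvorsen 1,170/7,993 × $732,730 = 107,255.61; Chaudhri 1,284/7,993 × $732,730 = 117,706.16; Vance 1,403/7,993 × $732,730 = 128,615.06; Nwosu 2,185/7,993 × $732,730 = 200,302.15; Andrade 950/7,993 × $732,730 = 87,087.89.
At nearest $10: Dube $91,760; Halvorsen $107,260; Chaudhri $117,710; Vance $128,620; Nwosu $200,300; Andrade $87,090. Sum = $732,740.
Difference $732,730 − $732,740 = −$10 applied to largest billable hours (Nwosu): Nwosu becomes $200,290.

Dube: $91,760 | Halvorsen: $107,260 | Chaudhri: $117,710 | Vance: $128,620 | Nwosu: $200,290 | Andrade: $87,090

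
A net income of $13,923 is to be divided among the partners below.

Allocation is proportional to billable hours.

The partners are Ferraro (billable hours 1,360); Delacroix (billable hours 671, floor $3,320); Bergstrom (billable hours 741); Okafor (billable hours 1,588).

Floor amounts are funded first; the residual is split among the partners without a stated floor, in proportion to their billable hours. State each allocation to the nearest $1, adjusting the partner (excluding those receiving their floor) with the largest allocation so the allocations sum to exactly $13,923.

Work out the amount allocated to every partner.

Fund the minimums — Delacroix $3,320. Balance $10,603.
Balance split over remaining billable hours 3,689: Ferraro 3,908.94 → $3,909; Bergstrom 2,129.80 → $2,130; Okafor 4,564.26 → $4,564.

Ferraro: $3,909 | Delacroix: $3,320 | Bergstrom: $2,130 | Okafor: $4,564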